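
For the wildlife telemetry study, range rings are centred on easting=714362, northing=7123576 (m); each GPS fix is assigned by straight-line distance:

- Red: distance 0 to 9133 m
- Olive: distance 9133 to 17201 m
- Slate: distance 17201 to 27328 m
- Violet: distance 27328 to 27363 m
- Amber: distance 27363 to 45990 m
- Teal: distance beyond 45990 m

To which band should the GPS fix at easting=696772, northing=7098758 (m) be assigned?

Distance = √((696772−714362)² + (7098758−7123576)²) = √(309408100.000 + 615933124.000) = 30419.422 m.
27363 ≤ 30419.422 < 45990 → Amber.

Amber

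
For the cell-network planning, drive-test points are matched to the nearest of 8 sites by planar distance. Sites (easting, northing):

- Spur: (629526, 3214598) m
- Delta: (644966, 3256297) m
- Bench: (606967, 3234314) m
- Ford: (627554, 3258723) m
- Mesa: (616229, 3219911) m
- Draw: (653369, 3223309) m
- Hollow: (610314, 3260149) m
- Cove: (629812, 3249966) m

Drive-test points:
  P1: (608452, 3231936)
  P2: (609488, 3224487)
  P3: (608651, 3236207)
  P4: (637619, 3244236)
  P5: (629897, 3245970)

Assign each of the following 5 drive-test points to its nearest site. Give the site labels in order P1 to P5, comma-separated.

Bench, Mesa, Bench, Cove, Cove

P1 → Bench (d²=7860109.00)
P2 → Mesa (d²=66380857.00)
P3 → Bench (d²=6419305.00)
P4 → Cove (d²=93782149.00)
P5 → Cove (d²=15975241.00)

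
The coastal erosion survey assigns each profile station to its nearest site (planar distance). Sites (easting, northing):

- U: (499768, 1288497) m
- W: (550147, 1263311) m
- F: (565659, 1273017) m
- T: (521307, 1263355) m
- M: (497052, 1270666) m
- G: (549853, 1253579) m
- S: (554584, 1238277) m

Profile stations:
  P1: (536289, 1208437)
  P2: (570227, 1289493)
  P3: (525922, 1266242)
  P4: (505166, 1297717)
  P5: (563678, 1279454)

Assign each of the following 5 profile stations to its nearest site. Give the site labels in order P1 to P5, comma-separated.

S, F, T, U, F

P1 → S (d²=1225132625.00)
P2 → F (d²=292325200.00)
P3 → T (d²=29632994.00)
P4 → U (d²=114146804.00)
P5 → F (d²=45359330.00)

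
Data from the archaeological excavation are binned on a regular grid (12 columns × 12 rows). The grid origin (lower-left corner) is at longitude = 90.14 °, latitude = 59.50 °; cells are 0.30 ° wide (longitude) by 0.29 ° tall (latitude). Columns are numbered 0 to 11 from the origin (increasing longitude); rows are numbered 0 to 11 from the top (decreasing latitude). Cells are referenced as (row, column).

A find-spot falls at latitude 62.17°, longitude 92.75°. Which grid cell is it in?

(2, 8)

Column index: ⌊(92.75 − 90.14) / 0.30⌋ = ⌊8.700⌋ = 8
Row offset from origin: ⌊(62.17 − 59.50) / 0.29⌋ = ⌊9.207⌋ = 9 → row 2 (counted from top)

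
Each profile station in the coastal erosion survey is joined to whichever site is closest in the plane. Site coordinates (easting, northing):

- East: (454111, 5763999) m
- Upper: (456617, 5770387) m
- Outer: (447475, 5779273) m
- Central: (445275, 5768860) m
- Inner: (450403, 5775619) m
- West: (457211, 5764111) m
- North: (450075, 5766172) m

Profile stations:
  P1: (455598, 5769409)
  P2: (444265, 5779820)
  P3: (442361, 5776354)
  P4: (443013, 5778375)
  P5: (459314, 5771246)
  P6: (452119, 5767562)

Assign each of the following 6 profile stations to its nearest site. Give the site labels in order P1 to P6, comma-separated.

P1 → Upper (d²=1994845.00)
P2 → Outer (d²=10603309.00)
P3 → Outer (d²=34673557.00)
P4 → Outer (d²=20715848.00)
P5 → Upper (d²=8011690.00)
P6 → North (d²=6110036.00)

Upper, Outer, Outer, Outer, Upper, North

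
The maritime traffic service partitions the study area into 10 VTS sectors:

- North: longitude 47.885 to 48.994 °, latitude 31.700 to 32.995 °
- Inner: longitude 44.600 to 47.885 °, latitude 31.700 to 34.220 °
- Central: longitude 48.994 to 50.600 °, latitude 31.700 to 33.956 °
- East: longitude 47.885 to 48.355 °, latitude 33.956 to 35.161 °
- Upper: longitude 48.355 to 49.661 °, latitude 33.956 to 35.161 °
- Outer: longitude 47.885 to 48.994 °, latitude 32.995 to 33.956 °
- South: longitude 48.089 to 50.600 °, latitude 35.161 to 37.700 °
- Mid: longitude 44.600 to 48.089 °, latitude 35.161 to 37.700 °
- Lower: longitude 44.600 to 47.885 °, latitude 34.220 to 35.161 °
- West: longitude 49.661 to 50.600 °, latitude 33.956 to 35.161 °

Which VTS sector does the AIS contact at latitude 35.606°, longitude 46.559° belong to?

The point has longitude = 46.559 and latitude = 35.606.
Only Mid satisfies 44.600 ≤ longitude ≤ 48.089 and 35.161 ≤ latitude ≤ 37.700.

Mid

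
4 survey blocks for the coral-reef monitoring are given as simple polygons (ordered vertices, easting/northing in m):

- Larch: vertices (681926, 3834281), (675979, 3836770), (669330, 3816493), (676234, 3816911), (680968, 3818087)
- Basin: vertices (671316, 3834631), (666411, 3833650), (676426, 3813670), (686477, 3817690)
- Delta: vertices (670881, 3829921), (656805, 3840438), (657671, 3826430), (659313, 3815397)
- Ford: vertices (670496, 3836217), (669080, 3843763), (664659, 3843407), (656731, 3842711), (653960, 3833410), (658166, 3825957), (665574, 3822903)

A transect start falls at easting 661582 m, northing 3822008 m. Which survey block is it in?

Cast a ray rightward from (661582, 3822008). For each polygon, the edges (by vertex number in listed order) whose endpoints lie on opposite sides of northing = 3822008, where each meets that height, and whether that is right or left of the point:
Larch: 2–3 at easting≈671138.4 (right), 5–1 at easting≈681200.0 (right) → 2 crossings.
Basin: 2–3 at easting≈672246.6 (right), 4–1 at easting≈682612.7 (right) → 2 crossings.
Delta: 3–4 at easting≈658329.1 (left), 4–1 at easting≈664578.5 (right) → 1 crossing.
Ford: no edge straddles that height → 0 crossings.
Only Delta has an odd count, so the point is inside Delta.

Delta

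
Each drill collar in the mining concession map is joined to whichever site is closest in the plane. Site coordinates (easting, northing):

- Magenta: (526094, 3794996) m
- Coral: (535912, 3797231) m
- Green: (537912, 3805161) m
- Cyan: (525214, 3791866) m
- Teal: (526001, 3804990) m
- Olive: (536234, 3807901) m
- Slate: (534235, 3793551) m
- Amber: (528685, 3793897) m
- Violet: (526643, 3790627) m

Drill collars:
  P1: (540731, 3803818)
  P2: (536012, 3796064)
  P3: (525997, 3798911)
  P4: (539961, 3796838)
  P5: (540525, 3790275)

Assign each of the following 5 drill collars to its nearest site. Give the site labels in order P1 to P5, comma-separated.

Green, Coral, Magenta, Coral, Slate

P1 → Green (d²=9750410.00)
P2 → Coral (d²=1371889.00)
P3 → Magenta (d²=15336634.00)
P4 → Coral (d²=16548850.00)
P5 → Slate (d²=50296276.00)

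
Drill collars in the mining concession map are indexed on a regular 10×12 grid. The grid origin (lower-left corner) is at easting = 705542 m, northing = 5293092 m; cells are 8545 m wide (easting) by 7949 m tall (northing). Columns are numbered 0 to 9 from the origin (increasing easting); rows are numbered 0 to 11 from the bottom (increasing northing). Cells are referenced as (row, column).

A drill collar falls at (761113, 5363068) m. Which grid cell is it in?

Column index: ⌊(761113 − 705542) / 8545⌋ = ⌊6.503⌋ = 6
Row offset from origin: ⌊(5363068 − 5293092) / 7949⌋ = ⌊8.803⌋ = 8 → row 8

(8, 6)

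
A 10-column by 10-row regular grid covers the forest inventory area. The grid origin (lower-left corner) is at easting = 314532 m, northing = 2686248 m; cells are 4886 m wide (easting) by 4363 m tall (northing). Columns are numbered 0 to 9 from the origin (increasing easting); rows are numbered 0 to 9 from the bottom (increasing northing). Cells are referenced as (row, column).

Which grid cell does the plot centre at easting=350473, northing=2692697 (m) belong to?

(1, 7)

Column index: ⌊(350473 − 314532) / 4886⌋ = ⌊7.356⌋ = 7
Row offset from origin: ⌊(2692697 − 2686248) / 4363⌋ = ⌊1.478⌋ = 1 → row 1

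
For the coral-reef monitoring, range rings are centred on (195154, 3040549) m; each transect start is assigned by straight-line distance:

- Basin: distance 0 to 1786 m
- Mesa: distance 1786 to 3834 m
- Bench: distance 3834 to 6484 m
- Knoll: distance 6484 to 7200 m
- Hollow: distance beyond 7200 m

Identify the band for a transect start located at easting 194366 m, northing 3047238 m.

Distance = √((194366−195154)² + (3047238−3040549)²) = √(620944.000 + 44742721.000) = 6735.255 m.
6484 ≤ 6735.255 < 7200 → Knoll.

Knoll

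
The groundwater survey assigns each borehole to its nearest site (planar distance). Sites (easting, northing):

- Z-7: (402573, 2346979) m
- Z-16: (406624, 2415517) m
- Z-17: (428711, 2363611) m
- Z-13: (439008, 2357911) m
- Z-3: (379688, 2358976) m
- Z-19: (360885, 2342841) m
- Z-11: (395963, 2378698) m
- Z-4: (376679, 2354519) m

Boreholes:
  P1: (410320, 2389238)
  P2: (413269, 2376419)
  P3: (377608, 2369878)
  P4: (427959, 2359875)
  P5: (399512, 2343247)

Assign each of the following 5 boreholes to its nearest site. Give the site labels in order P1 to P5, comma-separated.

Z-11, Z-11, Z-3, Z-17, Z-7

P1 → Z-11 (d²=317215049.00)
P2 → Z-11 (d²=304691477.00)
P3 → Z-3 (d²=123180004.00)
P4 → Z-17 (d²=14523200.00)
P5 → Z-7 (d²=23297545.00)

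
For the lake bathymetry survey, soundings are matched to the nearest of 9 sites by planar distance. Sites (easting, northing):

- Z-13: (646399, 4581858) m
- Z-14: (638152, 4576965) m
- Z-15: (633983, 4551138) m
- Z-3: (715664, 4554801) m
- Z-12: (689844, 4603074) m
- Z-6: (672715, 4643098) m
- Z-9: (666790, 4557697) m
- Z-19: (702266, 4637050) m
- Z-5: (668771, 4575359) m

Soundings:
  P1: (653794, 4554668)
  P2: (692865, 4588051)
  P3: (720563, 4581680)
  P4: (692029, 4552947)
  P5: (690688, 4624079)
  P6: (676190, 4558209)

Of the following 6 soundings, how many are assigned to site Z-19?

P1 → Z-9
P2 → Z-12
P3 → Z-3
P4 → Z-3
P5 → Z-19
P6 → Z-9
1 of the 6 goes to Z-19.

1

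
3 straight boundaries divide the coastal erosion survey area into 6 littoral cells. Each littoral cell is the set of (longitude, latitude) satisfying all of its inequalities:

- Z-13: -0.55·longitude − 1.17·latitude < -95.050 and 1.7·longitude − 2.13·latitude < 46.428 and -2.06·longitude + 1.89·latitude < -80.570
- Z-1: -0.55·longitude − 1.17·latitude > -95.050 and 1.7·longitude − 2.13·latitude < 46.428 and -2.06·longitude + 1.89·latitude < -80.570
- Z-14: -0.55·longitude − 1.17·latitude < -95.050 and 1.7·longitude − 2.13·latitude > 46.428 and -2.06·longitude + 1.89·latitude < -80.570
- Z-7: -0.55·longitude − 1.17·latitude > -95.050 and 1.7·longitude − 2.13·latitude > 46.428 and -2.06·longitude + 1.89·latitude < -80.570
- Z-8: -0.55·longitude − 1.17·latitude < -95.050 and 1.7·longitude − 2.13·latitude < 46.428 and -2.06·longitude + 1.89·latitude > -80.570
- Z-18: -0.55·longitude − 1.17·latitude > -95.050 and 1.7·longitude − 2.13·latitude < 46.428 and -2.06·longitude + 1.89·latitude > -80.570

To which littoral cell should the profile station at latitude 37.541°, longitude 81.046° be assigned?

Z-7

-0.55·81.046 − 1.17·37.541 = -88.498, which is > -95.050
1.7·81.046 − 2.13·37.541 = 57.816, which is > 46.428
-2.06·81.046 + 1.89·37.541 = -96.002, which is < -80.570
This sign pattern matches Z-7.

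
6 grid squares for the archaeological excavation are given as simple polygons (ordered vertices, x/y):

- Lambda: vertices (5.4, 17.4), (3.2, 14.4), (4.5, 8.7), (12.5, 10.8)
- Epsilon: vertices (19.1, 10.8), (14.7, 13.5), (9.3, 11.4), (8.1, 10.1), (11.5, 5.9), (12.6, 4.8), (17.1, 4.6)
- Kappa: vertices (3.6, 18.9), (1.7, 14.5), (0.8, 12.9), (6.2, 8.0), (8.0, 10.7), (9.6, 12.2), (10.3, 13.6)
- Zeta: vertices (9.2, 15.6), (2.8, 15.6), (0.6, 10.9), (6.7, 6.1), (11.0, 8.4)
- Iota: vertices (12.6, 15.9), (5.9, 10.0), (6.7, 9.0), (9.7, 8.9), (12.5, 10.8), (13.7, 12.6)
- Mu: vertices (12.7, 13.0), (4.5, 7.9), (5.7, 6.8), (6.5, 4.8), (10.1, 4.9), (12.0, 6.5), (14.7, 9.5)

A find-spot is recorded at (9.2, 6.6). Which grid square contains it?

Cast a ray rightward from (9.2, 6.6). For each polygon, the edges (by vertex number in listed order) whose endpoints lie on opposite sides of y = 6.6, where each meets that height, and whether that is right or left of the point:
Lambda: no edge straddles that height → 0 crossings.
Epsilon: 4–5 at x≈10.93 (right), 7–1 at x≈17.75 (right) → 2 crossings.
Kappa: no edge straddles that height → 0 crossings.
Zeta: 3–4 at x≈6.06 (left), 4–5 at x≈7.63 (left) → 0 crossings.
Iota: no edge straddles that height → 0 crossings.
Mu: 3–4 at x≈5.78 (left), 6–7 at x≈12.09 (right) → 1 crossing.
Only Mu has an odd count, so the point is inside Mu.

Mu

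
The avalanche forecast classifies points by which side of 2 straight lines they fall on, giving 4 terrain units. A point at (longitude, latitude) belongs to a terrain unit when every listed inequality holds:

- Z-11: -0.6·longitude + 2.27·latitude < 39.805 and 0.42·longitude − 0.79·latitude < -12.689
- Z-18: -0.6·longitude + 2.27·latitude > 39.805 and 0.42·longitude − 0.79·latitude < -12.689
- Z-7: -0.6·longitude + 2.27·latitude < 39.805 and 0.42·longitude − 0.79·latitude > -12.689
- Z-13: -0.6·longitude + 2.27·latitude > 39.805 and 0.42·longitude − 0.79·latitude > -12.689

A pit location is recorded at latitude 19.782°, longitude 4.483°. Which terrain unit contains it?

-0.6·4.483 + 2.27·19.782 = 42.215, which is > 39.805
0.42·4.483 − 0.79·19.782 = -13.745, which is < -12.689
This sign pattern matches Z-18.

Z-18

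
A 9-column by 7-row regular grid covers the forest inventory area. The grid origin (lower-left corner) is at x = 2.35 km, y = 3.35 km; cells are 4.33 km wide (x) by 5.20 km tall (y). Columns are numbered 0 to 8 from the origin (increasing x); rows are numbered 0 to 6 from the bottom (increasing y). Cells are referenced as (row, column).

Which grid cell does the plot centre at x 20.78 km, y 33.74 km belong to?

(5, 4)

Column index: ⌊(20.78 − 2.35) / 4.33⌋ = ⌊4.256⌋ = 4
Row offset from origin: ⌊(33.74 − 3.35) / 5.20⌋ = ⌊5.844⌋ = 5 → row 5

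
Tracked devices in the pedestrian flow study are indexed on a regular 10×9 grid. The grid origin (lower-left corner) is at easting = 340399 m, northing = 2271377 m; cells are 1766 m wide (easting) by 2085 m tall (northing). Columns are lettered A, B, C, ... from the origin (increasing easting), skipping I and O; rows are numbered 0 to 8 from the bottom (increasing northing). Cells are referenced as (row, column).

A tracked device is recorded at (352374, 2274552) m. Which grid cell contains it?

Column index: ⌊(352374 − 340399) / 1766⌋ = ⌊6.781⌋ = 6 → column G
Row offset from origin: ⌊(2274552 − 2271377) / 2085⌋ = ⌊1.523⌋ = 1 → row 1

(1, G)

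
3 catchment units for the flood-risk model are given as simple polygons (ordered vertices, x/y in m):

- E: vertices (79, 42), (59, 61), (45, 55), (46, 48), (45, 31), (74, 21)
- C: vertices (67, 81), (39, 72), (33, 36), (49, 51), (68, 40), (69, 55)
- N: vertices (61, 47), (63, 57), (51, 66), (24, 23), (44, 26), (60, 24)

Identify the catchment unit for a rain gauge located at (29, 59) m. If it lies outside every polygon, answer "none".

Cast a ray rightward from (29, 59). For each polygon, the edges (by vertex number in listed order) whose endpoints lie on opposite sides of y = 59, where each meets that height, and whether that is right or left of the point:
E: 1–2 at x≈61.1 (right), 2–3 at x≈54.3 (right) → 2 crossings.
C: 2–3 at x≈36.8 (right), 6–1 at x≈68.7 (right) → 2 crossings.
N: 2–3 at x≈60.3 (right), 3–4 at x≈46.6 (right) → 2 crossings.
All counts are even, so the point lies outside every listed polygon.

none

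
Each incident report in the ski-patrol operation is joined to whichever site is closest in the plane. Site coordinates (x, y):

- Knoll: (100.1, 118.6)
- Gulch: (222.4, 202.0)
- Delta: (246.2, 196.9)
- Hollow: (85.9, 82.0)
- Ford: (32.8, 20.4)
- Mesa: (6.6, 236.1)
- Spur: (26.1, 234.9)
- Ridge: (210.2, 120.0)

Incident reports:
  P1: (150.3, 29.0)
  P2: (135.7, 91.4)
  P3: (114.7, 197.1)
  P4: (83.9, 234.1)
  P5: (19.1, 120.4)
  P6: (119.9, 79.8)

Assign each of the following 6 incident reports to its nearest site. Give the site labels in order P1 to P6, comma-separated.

Hollow, Knoll, Knoll, Spur, Hollow, Hollow

P1 → Hollow (d²=6956.36)
P2 → Knoll (d²=2007.20)
P3 → Knoll (d²=6375.41)
P4 → Spur (d²=3341.48)
P5 → Hollow (d²=5936.80)
P6 → Hollow (d²=1160.84)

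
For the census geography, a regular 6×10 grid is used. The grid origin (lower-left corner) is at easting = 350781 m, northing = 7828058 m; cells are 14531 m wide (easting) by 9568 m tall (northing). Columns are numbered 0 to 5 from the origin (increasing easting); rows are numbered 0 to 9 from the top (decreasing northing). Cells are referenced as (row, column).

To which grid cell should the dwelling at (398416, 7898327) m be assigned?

(2, 3)

Column index: ⌊(398416 − 350781) / 14531⌋ = ⌊3.278⌋ = 3
Row offset from origin: ⌊(7898327 − 7828058) / 9568⌋ = ⌊7.344⌋ = 7 → row 2 (counted from top)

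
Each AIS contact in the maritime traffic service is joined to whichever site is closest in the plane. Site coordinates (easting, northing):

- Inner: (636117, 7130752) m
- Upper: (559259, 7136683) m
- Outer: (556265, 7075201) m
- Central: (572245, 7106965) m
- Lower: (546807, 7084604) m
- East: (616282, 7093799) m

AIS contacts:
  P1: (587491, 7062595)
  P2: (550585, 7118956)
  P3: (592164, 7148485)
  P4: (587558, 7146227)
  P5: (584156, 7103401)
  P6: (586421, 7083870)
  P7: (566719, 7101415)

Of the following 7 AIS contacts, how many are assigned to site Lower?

0

P1 → Outer
P2 → Upper
P3 → Upper
P4 → Upper
P5 → Central
P6 → Central
P7 → Central
0 of the 7 go to Lower.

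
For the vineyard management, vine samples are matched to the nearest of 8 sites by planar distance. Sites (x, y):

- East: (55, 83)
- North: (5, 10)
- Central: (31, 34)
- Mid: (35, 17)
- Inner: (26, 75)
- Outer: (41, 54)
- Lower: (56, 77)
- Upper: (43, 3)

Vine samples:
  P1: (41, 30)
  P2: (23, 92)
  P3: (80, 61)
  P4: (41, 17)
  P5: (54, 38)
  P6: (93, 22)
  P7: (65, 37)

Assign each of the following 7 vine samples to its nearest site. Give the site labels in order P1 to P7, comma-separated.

Central, Inner, Lower, Mid, Outer, Upper, Outer

P1 → Central (d²=116.00)
P2 → Inner (d²=298.00)
P3 → Lower (d²=832.00)
P4 → Mid (d²=36.00)
P5 → Outer (d²=425.00)
P6 → Upper (d²=2861.00)
P7 → Outer (d²=865.00)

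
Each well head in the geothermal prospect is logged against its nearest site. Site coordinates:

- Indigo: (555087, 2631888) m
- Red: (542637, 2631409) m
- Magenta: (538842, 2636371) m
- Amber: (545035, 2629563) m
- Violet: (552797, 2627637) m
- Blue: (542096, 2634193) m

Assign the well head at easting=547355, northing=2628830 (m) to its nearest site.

Squared distances to each site:
Indigo: 69135188.000; Red: 28910765.000; Magenta: 129337850.000; Amber: 5919689.000; Violet: 31038613.000; Blue: 56418850.000.
Minimum at Amber.

Amber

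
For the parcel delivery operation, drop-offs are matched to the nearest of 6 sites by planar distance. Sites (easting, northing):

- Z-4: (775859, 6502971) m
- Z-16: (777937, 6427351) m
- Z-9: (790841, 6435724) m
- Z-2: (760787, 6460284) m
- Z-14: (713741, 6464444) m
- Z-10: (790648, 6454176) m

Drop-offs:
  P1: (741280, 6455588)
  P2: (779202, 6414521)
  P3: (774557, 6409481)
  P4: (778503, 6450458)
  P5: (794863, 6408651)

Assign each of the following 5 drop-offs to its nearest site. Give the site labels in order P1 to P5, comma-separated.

P1 → Z-2 (d²=402575465.00)
P2 → Z-16 (d²=166209125.00)
P3 → Z-16 (d²=330761300.00)
P4 → Z-10 (d²=161324549.00)
P5 → Z-16 (d²=636179476.00)

Z-2, Z-16, Z-16, Z-10, Z-16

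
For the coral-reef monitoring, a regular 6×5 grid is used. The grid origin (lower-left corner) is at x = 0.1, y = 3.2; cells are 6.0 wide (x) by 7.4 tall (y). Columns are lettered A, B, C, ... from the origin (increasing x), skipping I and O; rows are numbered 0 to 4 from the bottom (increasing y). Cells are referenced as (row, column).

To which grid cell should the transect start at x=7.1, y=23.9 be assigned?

Column index: ⌊(7.1 − 0.1) / 6.0⌋ = ⌊1.167⌋ = 1 → column B
Row offset from origin: ⌊(23.9 − 3.2) / 7.4⌋ = ⌊2.797⌋ = 2 → row 2

(2, B)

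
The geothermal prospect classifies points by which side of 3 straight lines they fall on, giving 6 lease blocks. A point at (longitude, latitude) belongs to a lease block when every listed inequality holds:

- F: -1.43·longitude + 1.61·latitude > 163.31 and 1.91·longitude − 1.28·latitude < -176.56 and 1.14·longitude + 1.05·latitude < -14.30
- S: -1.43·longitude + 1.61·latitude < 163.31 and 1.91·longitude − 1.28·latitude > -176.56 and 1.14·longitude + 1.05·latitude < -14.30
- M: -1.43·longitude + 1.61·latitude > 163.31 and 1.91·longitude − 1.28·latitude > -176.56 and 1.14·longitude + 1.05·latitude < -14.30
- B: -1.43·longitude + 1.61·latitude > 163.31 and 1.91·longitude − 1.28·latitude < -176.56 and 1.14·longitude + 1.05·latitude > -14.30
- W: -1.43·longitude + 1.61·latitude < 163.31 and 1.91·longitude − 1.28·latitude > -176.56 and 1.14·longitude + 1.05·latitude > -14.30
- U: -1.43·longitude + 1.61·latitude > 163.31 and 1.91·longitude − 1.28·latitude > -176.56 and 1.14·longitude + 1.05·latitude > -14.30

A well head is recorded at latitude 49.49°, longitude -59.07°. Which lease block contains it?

-1.43·-59.07 + 1.61·49.49 = 164.149, which is > 163.31
1.91·-59.07 − 1.28·49.49 = -176.171, which is > -176.56
1.14·-59.07 + 1.05·49.49 = -15.375, which is < -14.30
This sign pattern matches M.

M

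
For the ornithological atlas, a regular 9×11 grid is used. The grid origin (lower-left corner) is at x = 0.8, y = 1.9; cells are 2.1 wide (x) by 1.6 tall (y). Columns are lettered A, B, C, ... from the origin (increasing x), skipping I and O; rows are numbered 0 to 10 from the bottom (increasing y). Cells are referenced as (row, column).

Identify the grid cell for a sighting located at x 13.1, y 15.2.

Column index: ⌊(13.1 − 0.8) / 2.1⌋ = ⌊5.857⌋ = 5 → column F
Row offset from origin: ⌊(15.2 − 1.9) / 1.6⌋ = ⌊8.312⌋ = 8 → row 8

(8, F)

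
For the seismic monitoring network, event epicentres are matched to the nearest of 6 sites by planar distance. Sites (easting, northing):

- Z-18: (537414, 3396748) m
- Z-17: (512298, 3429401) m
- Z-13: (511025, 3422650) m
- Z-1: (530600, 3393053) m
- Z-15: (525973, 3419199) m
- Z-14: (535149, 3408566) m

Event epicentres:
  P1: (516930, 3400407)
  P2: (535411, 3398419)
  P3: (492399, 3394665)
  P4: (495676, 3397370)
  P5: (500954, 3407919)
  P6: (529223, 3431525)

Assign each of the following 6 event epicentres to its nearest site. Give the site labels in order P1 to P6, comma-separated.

Z-1, Z-18, Z-13, Z-13, Z-13, Z-15

P1 → Z-1 (d²=240950216.00)
P2 → Z-18 (d²=6804250.00)
P3 → Z-13 (d²=1130088101.00)
P4 → Z-13 (d²=874670201.00)
P5 → Z-13 (d²=318427402.00)
P6 → Z-15 (d²=162492776.00)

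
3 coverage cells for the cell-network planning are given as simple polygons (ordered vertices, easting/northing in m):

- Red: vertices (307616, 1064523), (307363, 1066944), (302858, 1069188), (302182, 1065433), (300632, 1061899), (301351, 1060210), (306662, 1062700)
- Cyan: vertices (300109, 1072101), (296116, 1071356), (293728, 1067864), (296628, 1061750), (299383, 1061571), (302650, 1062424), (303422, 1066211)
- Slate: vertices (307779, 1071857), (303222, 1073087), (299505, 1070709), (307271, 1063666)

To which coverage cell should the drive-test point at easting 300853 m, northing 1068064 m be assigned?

Cast a ray rightward from (300853, 1068064). For each polygon, the edges (by vertex number in listed order) whose endpoints lie on opposite sides of northing = 1068064, where each meets that height, and whether that is right or left of the point:
Red: 2–3 at easting≈305114.5 (right), 3–4 at easting≈302655.7 (right) → 2 crossings.
Cyan: 2–3 at easting≈293864.8 (left), 7–1 at easting≈302379.7 (right) → 1 crossing.
Slate: 3–4 at easting≈302421.5 (right), 4–1 at easting≈307543.8 (right) → 2 crossings.
Only Cyan has an odd count, so the point is inside Cyan.

Cyan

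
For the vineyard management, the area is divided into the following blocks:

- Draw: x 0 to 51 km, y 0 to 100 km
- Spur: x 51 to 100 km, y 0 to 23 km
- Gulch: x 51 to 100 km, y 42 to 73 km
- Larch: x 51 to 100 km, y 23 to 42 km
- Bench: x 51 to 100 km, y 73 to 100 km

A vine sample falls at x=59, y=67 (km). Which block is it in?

The point has x = 59 and y = 67.
Only Gulch satisfies 51 ≤ x ≤ 100 and 42 ≤ y ≤ 73.

Gulch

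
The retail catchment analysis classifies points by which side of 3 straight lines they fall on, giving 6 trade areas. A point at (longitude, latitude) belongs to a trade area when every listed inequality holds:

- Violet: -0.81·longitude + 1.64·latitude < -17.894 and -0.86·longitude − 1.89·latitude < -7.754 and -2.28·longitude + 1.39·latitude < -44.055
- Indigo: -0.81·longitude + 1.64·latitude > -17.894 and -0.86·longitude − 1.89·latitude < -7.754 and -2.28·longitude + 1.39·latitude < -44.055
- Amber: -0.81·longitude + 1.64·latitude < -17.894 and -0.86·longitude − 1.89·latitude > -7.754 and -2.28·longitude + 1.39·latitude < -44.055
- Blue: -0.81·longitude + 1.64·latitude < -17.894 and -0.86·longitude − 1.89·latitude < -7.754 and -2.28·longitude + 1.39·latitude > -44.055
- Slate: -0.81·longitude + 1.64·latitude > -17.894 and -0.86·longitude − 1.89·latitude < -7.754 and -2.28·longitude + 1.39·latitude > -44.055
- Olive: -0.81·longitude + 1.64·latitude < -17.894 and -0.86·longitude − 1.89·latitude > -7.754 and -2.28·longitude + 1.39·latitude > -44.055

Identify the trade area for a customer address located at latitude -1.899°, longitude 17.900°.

Slate

-0.81·17.900 + 1.64·-1.899 = -17.613, which is > -17.894
-0.86·17.900 − 1.89·-1.899 = -11.805, which is < -7.754
-2.28·17.900 + 1.39·-1.899 = -43.452, which is > -44.055
This sign pattern matches Slate.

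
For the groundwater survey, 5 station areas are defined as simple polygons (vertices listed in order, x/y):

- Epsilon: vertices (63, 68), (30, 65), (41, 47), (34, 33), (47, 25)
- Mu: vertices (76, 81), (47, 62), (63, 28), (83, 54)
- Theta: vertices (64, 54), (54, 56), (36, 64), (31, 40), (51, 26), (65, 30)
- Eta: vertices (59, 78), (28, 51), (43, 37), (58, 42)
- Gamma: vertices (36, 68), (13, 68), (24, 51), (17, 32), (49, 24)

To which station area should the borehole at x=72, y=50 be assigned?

Cast a ray rightward from (72, 50). For each polygon, the edges (by vertex number in listed order) whose endpoints lie on opposite sides of y = 50, where each meets that height, and whether that is right or left of the point:
Epsilon: 2–3 at x≈39.2 (left), 5–1 at x≈56.3 (left) → 0 crossings.
Mu: 2–3 at x≈52.6 (left), 3–4 at x≈79.9 (right) → 1 crossing.
Theta: 3–4 at x≈33.1 (left), 6–1 at x≈64.2 (left) → 0 crossings.
Eta: 2–3 at x≈29.1 (left), 4–1 at x≈58.2 (left) → 0 crossings.
Gamma: 3–4 at x≈23.6 (left), 5–1 at x≈41.3 (left) → 0 crossings.
Only Mu has an odd count, so the point is inside Mu.

Mu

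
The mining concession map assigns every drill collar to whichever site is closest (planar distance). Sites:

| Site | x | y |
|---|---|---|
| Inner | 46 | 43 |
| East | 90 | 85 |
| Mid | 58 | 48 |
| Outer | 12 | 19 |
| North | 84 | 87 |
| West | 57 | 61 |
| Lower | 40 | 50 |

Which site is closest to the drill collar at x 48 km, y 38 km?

Squared distances to each site:
Inner: 29.000; East: 3973.000; Mid: 200.000; Outer: 1657.000; North: 3697.000; West: 610.000; Lower: 208.000.
Minimum at Inner.

Inner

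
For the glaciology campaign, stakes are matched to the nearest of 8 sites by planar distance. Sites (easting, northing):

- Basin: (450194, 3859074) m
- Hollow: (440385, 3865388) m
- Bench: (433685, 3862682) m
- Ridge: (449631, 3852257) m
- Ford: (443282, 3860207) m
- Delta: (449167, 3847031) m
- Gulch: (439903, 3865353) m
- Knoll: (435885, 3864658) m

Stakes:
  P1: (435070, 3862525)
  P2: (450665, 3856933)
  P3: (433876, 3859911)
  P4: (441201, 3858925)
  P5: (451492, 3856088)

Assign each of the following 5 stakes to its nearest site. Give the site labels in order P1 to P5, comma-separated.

P1 → Bench (d²=1942874.00)
P2 → Basin (d²=4805722.00)
P3 → Bench (d²=7714922.00)
P4 → Ford (d²=5974085.00)
P5 → Basin (d²=10601000.00)

Bench, Basin, Bench, Ford, Basin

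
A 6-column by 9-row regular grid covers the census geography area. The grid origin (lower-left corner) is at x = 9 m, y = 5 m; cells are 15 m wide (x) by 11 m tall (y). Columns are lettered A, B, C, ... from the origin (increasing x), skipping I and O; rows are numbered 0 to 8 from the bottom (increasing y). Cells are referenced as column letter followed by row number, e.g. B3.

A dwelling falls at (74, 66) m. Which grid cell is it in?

Column index: ⌊(74 − 9) / 15⌋ = ⌊4.333⌋ = 4 → column E
Row offset from origin: ⌊(66 − 5) / 11⌋ = ⌊5.545⌋ = 5 → row 5

E5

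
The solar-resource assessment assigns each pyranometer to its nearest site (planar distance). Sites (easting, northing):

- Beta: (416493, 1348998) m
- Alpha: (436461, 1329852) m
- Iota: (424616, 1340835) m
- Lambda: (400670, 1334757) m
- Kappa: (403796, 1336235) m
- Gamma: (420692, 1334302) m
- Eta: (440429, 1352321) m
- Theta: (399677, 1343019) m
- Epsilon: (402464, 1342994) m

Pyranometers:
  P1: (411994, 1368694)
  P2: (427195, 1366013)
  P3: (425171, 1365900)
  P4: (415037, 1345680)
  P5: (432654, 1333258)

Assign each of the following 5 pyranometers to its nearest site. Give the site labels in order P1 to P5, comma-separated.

Beta, Eta, Beta, Beta, Alpha

P1 → Beta (d²=408173417.00)
P2 → Eta (d²=362609620.00)
P3 → Beta (d²=360985288.00)
P4 → Beta (d²=13129060.00)
P5 → Alpha (d²=26094085.00)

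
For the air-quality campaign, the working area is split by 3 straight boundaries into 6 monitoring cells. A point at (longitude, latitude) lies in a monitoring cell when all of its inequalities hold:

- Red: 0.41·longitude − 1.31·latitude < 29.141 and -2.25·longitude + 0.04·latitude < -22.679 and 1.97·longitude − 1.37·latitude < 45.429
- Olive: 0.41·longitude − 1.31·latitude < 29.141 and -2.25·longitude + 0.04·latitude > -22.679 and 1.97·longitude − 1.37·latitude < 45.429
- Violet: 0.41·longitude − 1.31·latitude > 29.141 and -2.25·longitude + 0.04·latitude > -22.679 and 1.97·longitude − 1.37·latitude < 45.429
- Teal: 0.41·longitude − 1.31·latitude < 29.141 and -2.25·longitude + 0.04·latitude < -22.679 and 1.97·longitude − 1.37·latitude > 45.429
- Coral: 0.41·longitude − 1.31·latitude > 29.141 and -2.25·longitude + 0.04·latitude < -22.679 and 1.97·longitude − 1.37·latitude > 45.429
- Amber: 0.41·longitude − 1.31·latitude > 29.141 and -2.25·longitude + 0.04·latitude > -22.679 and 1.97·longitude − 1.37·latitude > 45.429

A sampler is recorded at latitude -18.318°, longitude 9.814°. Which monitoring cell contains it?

0.41·9.814 − 1.31·-18.318 = 28.020, which is < 29.141
-2.25·9.814 + 0.04·-18.318 = -22.814, which is < -22.679
1.97·9.814 − 1.37·-18.318 = 44.429, which is < 45.429
This sign pattern matches Red.

Red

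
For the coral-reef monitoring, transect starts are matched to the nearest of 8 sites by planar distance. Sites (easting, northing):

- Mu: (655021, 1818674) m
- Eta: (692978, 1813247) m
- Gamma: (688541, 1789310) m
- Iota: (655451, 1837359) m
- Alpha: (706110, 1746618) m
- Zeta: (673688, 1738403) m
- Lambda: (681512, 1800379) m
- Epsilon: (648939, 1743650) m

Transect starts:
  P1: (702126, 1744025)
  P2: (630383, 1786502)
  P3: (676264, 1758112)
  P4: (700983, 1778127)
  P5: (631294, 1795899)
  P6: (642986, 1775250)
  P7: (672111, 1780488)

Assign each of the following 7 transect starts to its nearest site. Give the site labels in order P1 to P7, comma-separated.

Alpha, Mu, Zeta, Gamma, Mu, Epsilon, Gamma

P1 → Alpha (d²=22595905.00)
P2 → Mu (d²=1642068628.00)
P3 → Zeta (d²=395080457.00)
P4 → Gamma (d²=279862853.00)
P5 → Mu (d²=1081671154.00)
P6 → Epsilon (d²=1033998209.00)
P7 → Gamma (d²=347772584.00)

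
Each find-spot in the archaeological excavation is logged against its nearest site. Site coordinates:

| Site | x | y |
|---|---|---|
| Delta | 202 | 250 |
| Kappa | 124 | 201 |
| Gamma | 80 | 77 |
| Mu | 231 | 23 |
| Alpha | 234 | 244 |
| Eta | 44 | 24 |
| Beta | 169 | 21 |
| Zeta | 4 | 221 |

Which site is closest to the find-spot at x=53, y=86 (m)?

Gamma

Squared distances to each site:
Delta: 49097.000; Kappa: 18266.000; Gamma: 810.000; Mu: 35653.000; Alpha: 57725.000; Eta: 3925.000; Beta: 17681.000; Zeta: 20626.000.
Minimum at Gamma.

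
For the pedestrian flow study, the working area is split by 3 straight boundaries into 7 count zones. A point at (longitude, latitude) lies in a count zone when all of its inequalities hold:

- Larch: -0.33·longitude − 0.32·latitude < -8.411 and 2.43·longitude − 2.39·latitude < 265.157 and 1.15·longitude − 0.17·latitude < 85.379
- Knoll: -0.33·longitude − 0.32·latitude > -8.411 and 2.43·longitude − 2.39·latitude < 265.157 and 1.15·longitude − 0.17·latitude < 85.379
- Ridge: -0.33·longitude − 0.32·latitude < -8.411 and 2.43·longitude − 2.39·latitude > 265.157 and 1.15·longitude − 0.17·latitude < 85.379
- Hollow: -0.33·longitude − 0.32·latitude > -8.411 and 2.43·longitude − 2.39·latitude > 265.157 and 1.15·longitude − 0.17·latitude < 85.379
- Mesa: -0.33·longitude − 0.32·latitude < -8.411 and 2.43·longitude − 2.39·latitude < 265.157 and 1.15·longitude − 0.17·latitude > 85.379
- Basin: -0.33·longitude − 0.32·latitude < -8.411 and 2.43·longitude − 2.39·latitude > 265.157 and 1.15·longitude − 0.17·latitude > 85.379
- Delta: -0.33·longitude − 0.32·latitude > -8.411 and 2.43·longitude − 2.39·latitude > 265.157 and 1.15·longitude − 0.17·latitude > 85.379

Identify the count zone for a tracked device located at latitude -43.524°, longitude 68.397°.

Basin

-0.33·68.397 − 0.32·-43.524 = -8.643, which is < -8.411
2.43·68.397 − 2.39·-43.524 = 270.227, which is > 265.157
1.15·68.397 − 0.17·-43.524 = 86.056, which is > 85.379
This sign pattern matches Basin.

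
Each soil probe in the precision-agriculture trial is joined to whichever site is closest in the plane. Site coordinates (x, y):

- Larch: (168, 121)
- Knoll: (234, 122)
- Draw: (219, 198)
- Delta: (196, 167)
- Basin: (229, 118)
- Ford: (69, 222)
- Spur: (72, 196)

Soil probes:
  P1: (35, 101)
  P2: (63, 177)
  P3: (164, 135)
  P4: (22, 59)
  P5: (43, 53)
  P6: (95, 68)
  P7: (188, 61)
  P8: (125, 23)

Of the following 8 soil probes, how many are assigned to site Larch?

P1 → Spur
P2 → Spur
P3 → Larch
P4 → Spur
P5 → Larch
P6 → Larch
P7 → Larch
P8 → Larch
5 of the 8 go to Larch.

5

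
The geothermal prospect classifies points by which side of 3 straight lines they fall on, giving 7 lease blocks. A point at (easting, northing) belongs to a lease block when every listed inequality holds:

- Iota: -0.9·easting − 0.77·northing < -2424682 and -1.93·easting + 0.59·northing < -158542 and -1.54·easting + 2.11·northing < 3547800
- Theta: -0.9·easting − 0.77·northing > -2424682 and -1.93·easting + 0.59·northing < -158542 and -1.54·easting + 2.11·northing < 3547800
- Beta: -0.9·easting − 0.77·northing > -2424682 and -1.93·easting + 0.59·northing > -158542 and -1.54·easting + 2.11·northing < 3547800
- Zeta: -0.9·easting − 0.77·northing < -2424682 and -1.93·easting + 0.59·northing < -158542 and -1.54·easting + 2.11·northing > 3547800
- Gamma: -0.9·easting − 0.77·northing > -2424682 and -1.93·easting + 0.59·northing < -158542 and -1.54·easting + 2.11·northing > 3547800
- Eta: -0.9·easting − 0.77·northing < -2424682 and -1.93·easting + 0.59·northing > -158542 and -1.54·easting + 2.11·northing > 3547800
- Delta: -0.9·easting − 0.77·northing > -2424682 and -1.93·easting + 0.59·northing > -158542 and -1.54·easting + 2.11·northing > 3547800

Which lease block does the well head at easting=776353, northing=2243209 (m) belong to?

Iota

-0.9·776353 − 0.77·2243209 = -2425988.630, which is < -2424682
-1.93·776353 + 0.59·2243209 = -174867.980, which is < -158542
-1.54·776353 + 2.11·2243209 = 3537587.370, which is < 3547800
This sign pattern matches Iota.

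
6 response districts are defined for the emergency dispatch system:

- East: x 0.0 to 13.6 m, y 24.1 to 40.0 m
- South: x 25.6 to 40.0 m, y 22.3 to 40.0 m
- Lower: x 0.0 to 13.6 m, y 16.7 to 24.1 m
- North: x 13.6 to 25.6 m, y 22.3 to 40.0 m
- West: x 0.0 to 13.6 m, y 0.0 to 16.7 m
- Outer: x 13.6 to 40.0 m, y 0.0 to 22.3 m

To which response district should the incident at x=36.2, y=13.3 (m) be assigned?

The point has x = 36.2 and y = 13.3.
Only Outer satisfies 13.6 ≤ x ≤ 40.0 and 0.0 ≤ y ≤ 22.3.

Outer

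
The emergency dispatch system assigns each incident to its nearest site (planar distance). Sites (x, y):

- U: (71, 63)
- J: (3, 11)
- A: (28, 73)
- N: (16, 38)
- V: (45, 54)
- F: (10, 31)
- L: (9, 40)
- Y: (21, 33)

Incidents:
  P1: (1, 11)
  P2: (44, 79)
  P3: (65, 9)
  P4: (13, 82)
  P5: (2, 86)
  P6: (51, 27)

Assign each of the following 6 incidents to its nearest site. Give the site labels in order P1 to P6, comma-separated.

J, A, V, A, A, V

P1 → J (d²=4.00)
P2 → A (d²=292.00)
P3 → V (d²=2425.00)
P4 → A (d²=306.00)
P5 → A (d²=845.00)
P6 → V (d²=765.00)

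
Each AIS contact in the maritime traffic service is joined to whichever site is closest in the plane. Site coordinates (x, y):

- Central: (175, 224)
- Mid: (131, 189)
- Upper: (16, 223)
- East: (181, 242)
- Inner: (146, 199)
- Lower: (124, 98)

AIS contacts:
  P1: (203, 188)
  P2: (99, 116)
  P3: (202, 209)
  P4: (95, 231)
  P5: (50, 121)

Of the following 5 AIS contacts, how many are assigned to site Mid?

P1 → Central
P2 → Lower
P3 → Central
P4 → Mid
P5 → Lower
1 of the 5 goes to Mid.

1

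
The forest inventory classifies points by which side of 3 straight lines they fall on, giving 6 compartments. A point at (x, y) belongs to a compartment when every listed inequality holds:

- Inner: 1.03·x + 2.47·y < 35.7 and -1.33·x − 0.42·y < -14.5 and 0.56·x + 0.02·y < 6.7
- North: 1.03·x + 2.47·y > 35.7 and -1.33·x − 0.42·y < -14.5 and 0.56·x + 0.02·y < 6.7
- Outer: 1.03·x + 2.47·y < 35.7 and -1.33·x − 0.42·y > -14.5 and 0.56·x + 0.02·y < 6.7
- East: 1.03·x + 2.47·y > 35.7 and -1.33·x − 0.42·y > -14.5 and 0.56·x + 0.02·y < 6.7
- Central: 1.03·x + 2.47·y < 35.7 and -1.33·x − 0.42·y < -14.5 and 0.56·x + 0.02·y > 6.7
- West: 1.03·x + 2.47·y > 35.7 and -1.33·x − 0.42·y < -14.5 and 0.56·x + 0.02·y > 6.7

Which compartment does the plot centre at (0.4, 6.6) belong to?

1.03·0.4 + 2.47·6.6 = 16.714, which is < 35.7
-1.33·0.4 − 0.42·6.6 = -3.304, which is > -14.5
0.56·0.4 + 0.02·6.6 = 0.356, which is < 6.7
This sign pattern matches Outer.

Outer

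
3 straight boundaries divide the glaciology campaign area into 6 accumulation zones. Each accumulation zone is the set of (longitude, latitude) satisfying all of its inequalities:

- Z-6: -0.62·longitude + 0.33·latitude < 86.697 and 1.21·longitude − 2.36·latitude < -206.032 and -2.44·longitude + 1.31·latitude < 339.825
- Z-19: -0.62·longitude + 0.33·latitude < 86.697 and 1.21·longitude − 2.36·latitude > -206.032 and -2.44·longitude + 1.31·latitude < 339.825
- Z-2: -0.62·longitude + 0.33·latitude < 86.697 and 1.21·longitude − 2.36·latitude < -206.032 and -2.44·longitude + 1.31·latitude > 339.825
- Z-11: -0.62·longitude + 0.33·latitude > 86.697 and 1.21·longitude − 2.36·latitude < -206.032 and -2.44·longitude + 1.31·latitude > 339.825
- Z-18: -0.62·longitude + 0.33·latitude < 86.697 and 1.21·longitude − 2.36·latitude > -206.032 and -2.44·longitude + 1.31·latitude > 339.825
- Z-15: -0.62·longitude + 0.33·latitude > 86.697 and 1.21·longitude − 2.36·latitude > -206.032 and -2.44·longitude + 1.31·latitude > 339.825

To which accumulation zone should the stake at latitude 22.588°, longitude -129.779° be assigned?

-0.62·-129.779 + 0.33·22.588 = 87.917, which is > 86.697
1.21·-129.779 − 2.36·22.588 = -210.340, which is < -206.032
-2.44·-129.779 + 1.31·22.588 = 346.251, which is > 339.825
This sign pattern matches Z-11.

Z-11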